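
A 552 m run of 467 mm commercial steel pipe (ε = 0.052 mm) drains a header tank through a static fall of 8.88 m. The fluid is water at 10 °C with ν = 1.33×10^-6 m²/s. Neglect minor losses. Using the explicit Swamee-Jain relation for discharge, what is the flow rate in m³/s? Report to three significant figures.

Swamee-Jain (Type II): Q = -0.965·√(gD⁵h_f/L)·ln[ε/(3.7D) + √(3.17ν²L/(gD³h_f))]
√(gD⁵h_f/L) = √(9.81·0.467⁵·8.88/552) = 0.05921
ε/(3.7D) = 3.01×10^-5; √(3.17ν²L/(gD³h_f)) = 1.87×10^-5
Q = -0.965·0.05921·ln(4.877×10^-5) = 0.5672 m³/s
Check: V = 3.31 m/s, Re = 1.16×10^6, f = 0.01352, h_f = 8.93 m ≈ 8.88 m ✓

Q ≈ 0.567 m³/s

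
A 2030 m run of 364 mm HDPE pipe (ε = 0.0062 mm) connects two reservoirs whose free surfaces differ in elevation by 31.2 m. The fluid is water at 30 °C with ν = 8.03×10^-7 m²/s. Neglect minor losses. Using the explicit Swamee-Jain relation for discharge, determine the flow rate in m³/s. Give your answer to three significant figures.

Swamee-Jain (Type II): Q = -0.965·√(gD⁵h_f/L)·ln[ε/(3.7D) + √(3.17ν²L/(gD³h_f))]
√(gD⁵h_f/L) = √(9.81·0.364⁵·31.2/2030) = 0.03104
ε/(3.7D) = 4.60×10^-6; √(3.17ν²L/(gD³h_f)) = 1.68×10^-5
Q = -0.965·0.03104·ln(2.137×10^-5) = 0.3221 m³/s
Check: V = 3.10 m/s, Re = 1.40×10^6, f = 0.01147, h_f = 31.2 m ≈ 31.2 m ✓

Q ≈ 0.322 m³/s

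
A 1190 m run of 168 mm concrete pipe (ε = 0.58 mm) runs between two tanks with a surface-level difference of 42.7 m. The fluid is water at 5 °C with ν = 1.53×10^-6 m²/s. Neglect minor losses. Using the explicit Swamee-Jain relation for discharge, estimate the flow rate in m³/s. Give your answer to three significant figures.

Q ≈ 0.0458 m³/s

Swamee-Jain (Type II): Q = -0.965·√(gD⁵h_f/L)·ln[ε/(3.7D) + √(3.17ν²L/(gD³h_f))]
√(gD⁵h_f/L) = √(9.81·0.168⁵·42.7/1190) = 0.006864
ε/(3.7D) = 9.33×10^-4; √(3.17ν²L/(gD³h_f)) = 6.67×10^-5
Q = -0.965·0.006864·ln(9.998×10^-4) = 0.04575 m³/s
Check: V = 2.06 m/s, Re = 2.27×10^5, f = 0.02794, h_f = 43.0 m ≈ 42.7 m ✓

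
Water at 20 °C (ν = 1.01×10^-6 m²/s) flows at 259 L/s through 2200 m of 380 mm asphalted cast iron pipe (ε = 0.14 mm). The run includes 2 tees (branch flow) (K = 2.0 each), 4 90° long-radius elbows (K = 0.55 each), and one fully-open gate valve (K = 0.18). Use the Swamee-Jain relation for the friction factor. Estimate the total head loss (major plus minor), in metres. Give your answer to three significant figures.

H_L ≈ 27.0 m

V = 4Q/(πD²) = 2.284 m/s; V²/2g = 0.2658 m
Re = 8.59×10^5, ε/D = 3.68×10^-4 → f = 0.01643 (Swamee-Jain)
Major: h_f = f(L/D)·V²/2g = 0.01643·5789·0.2658 = 25.29 m
Minor: ΣK = 6.38; h_m = ΣK·V²/2g = 1.696 m
Total H_L = 25.29 + 1.696 = 26.99 m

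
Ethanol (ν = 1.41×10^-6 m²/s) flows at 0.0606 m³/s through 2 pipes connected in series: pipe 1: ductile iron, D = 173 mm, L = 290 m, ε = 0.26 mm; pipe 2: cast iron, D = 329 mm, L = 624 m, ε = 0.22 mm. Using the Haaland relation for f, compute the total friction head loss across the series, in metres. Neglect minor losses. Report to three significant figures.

Pipe 1: V = 2.578 m/s, Re = 3.16×10^5, ε/D = 0.00150, f = 0.02239, h_1 = f(L/D)V²/2g = 12.72 m
Pipe 2: V = 0.7128 m/s, Re = 1.66×10^5, ε/D = 6.69×10^-4, f = 0.01975, h_2 = f(L/D)V²/2g = 0.9704 m
Series → Q common, losses add: H = Σh = 13.69 m

H ≈ 13.7 m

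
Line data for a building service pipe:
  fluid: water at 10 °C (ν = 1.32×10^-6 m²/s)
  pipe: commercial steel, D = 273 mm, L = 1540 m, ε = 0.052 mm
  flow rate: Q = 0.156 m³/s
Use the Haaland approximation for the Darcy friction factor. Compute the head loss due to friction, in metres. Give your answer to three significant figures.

h_f ≈ 30.8 m

V = 4Q/(πD²) = 4·0.156/(π·0.273²) = 2.665 m/s
Re = VD/ν = 2.665·0.273/1.32×10^-6 = 5.51×10^5 → turbulent
ε/D = 0.052/273 = 1.90×10^-4
Haaland: f = 0.01508
h_f = f(L/D)V²/(2g) = 0.01508·(1540/0.273)·2.665²/(2·9.81) = 30.79 m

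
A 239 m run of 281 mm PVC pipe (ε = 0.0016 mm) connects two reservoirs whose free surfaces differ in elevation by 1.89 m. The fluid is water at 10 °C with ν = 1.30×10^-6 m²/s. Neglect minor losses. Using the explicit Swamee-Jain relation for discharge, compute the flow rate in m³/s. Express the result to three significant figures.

Swamee-Jain (Type II): Q = -0.965·√(gD⁵h_f/L)·ln[ε/(3.7D) + √(3.17ν²L/(gD³h_f))]
√(gD⁵h_f/L) = √(9.81·0.281⁵·1.89/239) = 0.01166
ε/(3.7D) = 1.54×10^-6; √(3.17ν²L/(gD³h_f)) = 5.58×10^-5
Q = -0.965·0.01166·ln(5.733×10^-5) = 0.1099 m³/s
Check: V = 1.77 m/s, Re = 3.83×10^5, f = 0.01382, h_f = 1.88 m ≈ 1.89 m ✓

Q ≈ 0.110 m³/s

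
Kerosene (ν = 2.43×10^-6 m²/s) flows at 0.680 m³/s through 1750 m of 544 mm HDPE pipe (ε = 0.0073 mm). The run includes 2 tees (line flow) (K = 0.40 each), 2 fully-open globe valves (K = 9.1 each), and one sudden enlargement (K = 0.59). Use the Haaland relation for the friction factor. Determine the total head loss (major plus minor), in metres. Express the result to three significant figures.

V = 4Q/(πD²) = 2.926 m/s; V²/2g = 0.4363 m
Re = 6.55×10^5, ε/D = 1.34×10^-5 → f = 0.01264 (Haaland)
Major: h_f = f(L/D)·V²/2g = 0.01264·3217·0.4363 = 17.74 m
Minor: ΣK = 19.6; h_m = ΣK·V²/2g = 8.546 m
Total H_L = 17.74 + 8.546 = 26.29 m

H_L ≈ 26.3 m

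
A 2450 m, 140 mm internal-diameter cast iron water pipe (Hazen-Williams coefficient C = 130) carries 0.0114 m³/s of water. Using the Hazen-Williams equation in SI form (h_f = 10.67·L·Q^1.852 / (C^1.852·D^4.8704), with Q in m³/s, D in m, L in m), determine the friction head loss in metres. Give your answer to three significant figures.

h_f = 10.67·2450·0.0114^1.852 / (130^1.852·0.140^4.8704) = 11.54 m

h_f ≈ 11.5 m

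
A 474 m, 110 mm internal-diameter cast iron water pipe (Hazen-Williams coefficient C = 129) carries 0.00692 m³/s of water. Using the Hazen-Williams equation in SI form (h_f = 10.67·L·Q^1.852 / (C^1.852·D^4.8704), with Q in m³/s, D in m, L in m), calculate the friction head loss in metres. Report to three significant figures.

h_f = 10.67·474·0.00692^1.852 / (129^1.852·0.110^4.8704) = 2.909 m

h_f ≈ 2.91 m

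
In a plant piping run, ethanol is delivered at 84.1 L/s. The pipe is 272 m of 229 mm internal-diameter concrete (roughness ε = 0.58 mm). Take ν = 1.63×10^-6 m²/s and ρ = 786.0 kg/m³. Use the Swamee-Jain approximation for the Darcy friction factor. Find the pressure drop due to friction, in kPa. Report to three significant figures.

Δp ≈ 49.9 kPa

V = 4Q/(πD²) = 4·0.0841/(π·0.229²) = 2.042 m/s
Re = VD/ν = 2.042·0.229/1.63×10^-6 = 2.87×10^5 → turbulent
ε/D = 0.58/229 = 0.00253
Swamee-Jain: f = 0.02565
h_f = f(L/D)V²/(2g) = 0.02565·(272/0.229)·2.042²/(2·9.81) = 6.473 m
Δp = ρg·h_f = 786.0·9.81·6.473 = 49.91 kPa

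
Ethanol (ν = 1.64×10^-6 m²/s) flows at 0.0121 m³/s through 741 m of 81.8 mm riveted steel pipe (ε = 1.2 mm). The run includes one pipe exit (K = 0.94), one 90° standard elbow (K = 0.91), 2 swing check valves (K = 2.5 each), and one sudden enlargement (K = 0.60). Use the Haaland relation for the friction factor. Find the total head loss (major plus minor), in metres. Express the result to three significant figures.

V = 4Q/(πD²) = 2.302 m/s; V²/2g = 0.2702 m
Re = 1.15×10^5, ε/D = 0.0147 → f = 0.04382 (Haaland)
Major: h_f = f(L/D)·V²/2g = 0.04382·9059·0.2702 = 107.2 m
Minor: ΣK = 7.45; h_m = ΣK·V²/2g = 2.013 m
Total H_L = 107.2 + 2.013 = 109.3 m

H_L ≈ 109 m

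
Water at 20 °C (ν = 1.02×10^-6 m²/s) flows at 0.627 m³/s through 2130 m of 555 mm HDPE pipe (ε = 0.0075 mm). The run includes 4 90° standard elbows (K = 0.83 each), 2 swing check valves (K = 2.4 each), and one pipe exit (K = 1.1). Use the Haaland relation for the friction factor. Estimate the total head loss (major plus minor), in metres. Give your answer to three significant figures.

V = 4Q/(πD²) = 2.592 m/s; V²/2g = 0.3424 m
Re = 1.41×10^6, ε/D = 1.35×10^-5 → f = 0.01126 (Haaland)
Major: h_f = f(L/D)·V²/2g = 0.01126·3838·0.3424 = 14.79 m
Minor: ΣK = 9.22; h_m = ΣK·V²/2g = 3.157 m
Total H_L = 14.79 + 3.157 = 17.95 m

H_L ≈ 18.0 m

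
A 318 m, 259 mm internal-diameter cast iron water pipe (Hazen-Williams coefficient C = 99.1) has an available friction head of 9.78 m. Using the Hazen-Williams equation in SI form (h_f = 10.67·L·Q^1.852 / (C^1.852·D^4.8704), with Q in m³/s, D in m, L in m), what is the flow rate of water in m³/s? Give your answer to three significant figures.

Rearranging: Q = [h_f·C^1.852·D^4.8704 / (10.67·L)]^(1/1.852)
Q = [9.78·99.1^1.852·0.259^4.8704 / (10.67·318)]^0.540 = 0.1207 m³/s

Q ≈ 0.121 m³/s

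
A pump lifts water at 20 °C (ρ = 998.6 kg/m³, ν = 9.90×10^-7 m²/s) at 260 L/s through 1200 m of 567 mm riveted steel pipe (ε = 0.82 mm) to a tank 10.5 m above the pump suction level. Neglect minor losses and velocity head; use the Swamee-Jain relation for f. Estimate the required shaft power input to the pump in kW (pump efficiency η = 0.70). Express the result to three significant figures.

P_shaft ≈ 47.4 kW

V = 4Q/(πD²) = 1.030 m/s; Re = 5.90×10^5; ε/D = 0.00145; f = 0.02203
h_f = f(L/D)V²/2g = 2.519 m
Total head H = z + h_f = 10.5 + 2.519 = 13.02 m
P_hyd = ρgQH = 998.6·9.81·0.260·13.02 = 33.16 kW
P_shaft = P_hyd/η = 33.16/0.70 = 47.37 kW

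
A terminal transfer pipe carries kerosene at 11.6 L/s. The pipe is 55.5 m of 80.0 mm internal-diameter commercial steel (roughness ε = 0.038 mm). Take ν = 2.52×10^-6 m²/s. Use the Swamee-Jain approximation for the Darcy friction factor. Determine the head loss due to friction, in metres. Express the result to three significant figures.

V = 4Q/(πD²) = 4·0.0116/(π·0.0800²) = 2.308 m/s
Re = VD/ν = 2.308·0.0800/2.52×10^-6 = 7.33×10^4 → turbulent
ε/D = 0.038/80.0 = 4.75×10^-4
Swamee-Jain: f = 0.02121
h_f = f(L/D)V²/(2g) = 0.02121·(55.5/0.0800)·2.308²/(2·9.81) = 3.993 m

h_f ≈ 3.99 m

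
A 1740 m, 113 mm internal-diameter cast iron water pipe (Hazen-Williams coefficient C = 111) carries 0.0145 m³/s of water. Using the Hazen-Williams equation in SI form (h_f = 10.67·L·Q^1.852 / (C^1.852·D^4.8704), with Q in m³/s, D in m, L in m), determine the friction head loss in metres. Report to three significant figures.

h_f = 10.67·1740·0.0145^1.852 / (111^1.852·0.113^4.8704) = 48.70 m

h_f ≈ 48.7 m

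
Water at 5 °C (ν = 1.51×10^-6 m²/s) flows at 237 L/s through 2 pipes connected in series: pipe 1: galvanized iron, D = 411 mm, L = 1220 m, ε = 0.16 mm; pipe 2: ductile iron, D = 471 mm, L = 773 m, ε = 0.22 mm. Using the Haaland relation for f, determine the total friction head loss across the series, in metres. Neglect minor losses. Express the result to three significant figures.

Pipe 1: V = 1.786 m/s, Re = 4.86×10^5, ε/D = 3.89×10^-4, f = 0.01686, h_1 = f(L/D)V²/2g = 8.139 m
Pipe 2: V = 1.360 m/s, Re = 4.24×10^5, ε/D = 4.67×10^-4, f = 0.01751, h_2 = f(L/D)V²/2g = 2.710 m
Series → Q common, losses add: H = Σh = 10.85 m

H ≈ 10.8 m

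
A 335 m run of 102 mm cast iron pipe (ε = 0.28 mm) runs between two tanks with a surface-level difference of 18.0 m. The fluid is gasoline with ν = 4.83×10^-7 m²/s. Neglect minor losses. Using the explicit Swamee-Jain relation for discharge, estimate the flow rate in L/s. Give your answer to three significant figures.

Q ≈ 16.7 L/s

Swamee-Jain (Type II): Q = -0.965·√(gD⁵h_f/L)·ln[ε/(3.7D) + √(3.17ν²L/(gD³h_f))]
√(gD⁵h_f/L) = √(9.81·0.102⁵·18.0/335) = 0.002412
ε/(3.7D) = 7.42×10^-4; √(3.17ν²L/(gD³h_f)) = 3.64×10^-5
Q = -0.965·0.002412·ln(7.783×10^-4) = 0.01666 m³/s
Check: V = 2.04 m/s, Re = 4.31×10^5, f = 0.02598, h_f = 18.1 m ≈ 18.0 m ✓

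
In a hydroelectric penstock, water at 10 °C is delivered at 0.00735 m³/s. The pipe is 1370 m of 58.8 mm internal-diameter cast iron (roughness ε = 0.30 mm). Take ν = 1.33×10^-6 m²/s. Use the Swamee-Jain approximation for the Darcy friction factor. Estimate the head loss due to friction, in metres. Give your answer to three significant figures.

h_f ≈ 275 m

V = 4Q/(πD²) = 4·0.00735/(π·0.0588²) = 2.707 m/s
Re = VD/ν = 2.707·0.0588/1.33×10^-6 = 1.20×10^5 → turbulent
ε/D = 0.30/58.8 = 0.00510
Swamee-Jain: f = 0.03156
h_f = f(L/D)V²/(2g) = 0.03156·(1370/0.0588)·2.707²/(2·9.81) = 274.6 m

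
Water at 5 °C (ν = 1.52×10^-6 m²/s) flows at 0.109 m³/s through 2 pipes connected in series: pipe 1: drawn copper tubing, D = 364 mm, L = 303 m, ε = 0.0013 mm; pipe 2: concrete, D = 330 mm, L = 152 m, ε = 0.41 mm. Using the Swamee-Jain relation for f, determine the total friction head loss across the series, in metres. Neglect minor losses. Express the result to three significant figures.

H ≈ 1.52 m

Pipe 1: V = 1.047 m/s, Re = 2.51×10^5, ε/D = 3.57×10^-6, f = 0.01491, h_1 = f(L/D)V²/2g = 0.6939 m
Pipe 2: V = 1.274 m/s, Re = 2.77×10^5, ε/D = 0.00124, f = 0.02177, h_2 = f(L/D)V²/2g = 0.8300 m
Series → Q common, losses add: H = Σh = 1.524 m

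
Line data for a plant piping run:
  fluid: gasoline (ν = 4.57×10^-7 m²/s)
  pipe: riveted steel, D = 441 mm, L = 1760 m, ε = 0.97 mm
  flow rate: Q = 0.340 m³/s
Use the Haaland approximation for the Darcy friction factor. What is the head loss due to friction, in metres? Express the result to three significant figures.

h_f ≈ 24.3 m

V = 4Q/(πD²) = 4·0.340/(π·0.441²) = 2.226 m/s
Re = VD/ν = 2.226·0.441/4.57×10^-7 = 2.15×10^6 → turbulent
ε/D = 0.97/441 = 0.00220
Haaland: f = 0.02414
h_f = f(L/D)V²/(2g) = 0.02414·(1760/0.441)·2.226²/(2·9.81) = 24.33 m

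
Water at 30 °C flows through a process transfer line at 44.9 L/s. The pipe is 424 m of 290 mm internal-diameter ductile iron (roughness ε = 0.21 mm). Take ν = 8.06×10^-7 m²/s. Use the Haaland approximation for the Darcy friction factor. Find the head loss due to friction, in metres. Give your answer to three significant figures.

h_f ≈ 0.671 m

V = 4Q/(πD²) = 4·0.0449/(π·0.290²) = 0.6798 m/s
Re = VD/ν = 0.6798·0.290/8.06×10^-7 = 2.45×10^5 → turbulent
ε/D = 0.21/290 = 7.24×10^-4
Haaland: f = 0.01948
h_f = f(L/D)V²/(2g) = 0.01948·(424/0.290)·0.6798²/(2·9.81) = 0.6709 m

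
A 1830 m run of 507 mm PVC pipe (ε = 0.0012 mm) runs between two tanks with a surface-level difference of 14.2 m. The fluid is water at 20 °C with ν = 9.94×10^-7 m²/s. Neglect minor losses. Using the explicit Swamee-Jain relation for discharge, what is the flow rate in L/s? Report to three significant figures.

Swamee-Jain (Type II): Q = -0.965·√(gD⁵h_f/L)·ln[ε/(3.7D) + √(3.17ν²L/(gD³h_f))]
√(gD⁵h_f/L) = √(9.81·0.507⁵·14.2/1830) = 0.05050
ε/(3.7D) = 6.40×10^-7; √(3.17ν²L/(gD³h_f)) = 1.78×10^-5
Q = -0.965·0.05050·ln(1.841×10^-5) = 0.5313 m³/s
Check: V = 2.63 m/s, Re = 1.34×10^6, f = 0.01112, h_f = 14.2 m ≈ 14.2 m ✓

Q ≈ 531 L/s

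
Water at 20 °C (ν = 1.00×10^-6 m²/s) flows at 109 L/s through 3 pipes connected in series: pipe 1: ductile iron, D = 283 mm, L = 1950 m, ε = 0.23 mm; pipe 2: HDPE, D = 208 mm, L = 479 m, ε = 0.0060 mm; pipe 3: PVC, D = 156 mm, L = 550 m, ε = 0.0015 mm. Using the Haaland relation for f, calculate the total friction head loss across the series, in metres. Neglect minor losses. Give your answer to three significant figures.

H ≈ 106 m

Pipe 1: V = 1.733 m/s, Re = 4.90×10^5, ε/D = 8.13×10^-4, f = 0.01933, h_1 = f(L/D)V²/2g = 20.39 m
Pipe 2: V = 3.208 m/s, Re = 6.67×10^5, ε/D = 2.88×10^-5, f = 0.01283, h_2 = f(L/D)V²/2g = 15.50 m
Pipe 3: V = 5.703 m/s, Re = 8.90×10^5, ε/D = 9.62×10^-6, f = 0.01198, h_3 = f(L/D)V²/2g = 69.99 m
Series → Q common, losses add: H = Σh = 105.9 m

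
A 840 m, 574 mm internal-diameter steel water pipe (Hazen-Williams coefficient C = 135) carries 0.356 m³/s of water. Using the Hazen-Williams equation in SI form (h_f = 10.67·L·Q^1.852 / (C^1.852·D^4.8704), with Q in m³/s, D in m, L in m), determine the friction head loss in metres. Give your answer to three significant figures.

h_f ≈ 2.24 m

h_f = 10.67·840·0.356^1.852 / (135^1.852·0.574^4.8704) = 2.242 m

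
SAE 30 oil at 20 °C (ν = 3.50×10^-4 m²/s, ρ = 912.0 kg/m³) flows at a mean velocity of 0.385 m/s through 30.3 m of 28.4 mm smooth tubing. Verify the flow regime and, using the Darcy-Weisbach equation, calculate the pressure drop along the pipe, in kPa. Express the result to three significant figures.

Δp ≈ 148 kPa

Re = VD/ν = 0.385·0.02840/3.50×10^-4 = 31.2 → laminar (Re < 2300)
f = 64/Re = 2.049
h_f = f(L/D)V²/(2g) = 2.049·(30.3/0.02840)·0.385²/(2·9.81) = 16.51 m
Δp = ρg·h_f = 912.0·9.81·16.51 = 147.7 kPa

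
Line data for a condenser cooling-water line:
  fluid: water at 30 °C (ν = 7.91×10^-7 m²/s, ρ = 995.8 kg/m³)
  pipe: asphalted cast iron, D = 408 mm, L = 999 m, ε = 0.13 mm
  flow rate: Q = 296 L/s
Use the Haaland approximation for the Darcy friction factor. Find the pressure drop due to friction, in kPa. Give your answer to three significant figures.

V = 4Q/(πD²) = 4·0.296/(π·0.408²) = 2.264 m/s
Re = VD/ν = 2.264·0.408/7.91×10^-7 = 1.17×10^6 → turbulent
ε/D = 0.13/408 = 3.19×10^-4
Haaland: f = 0.01569
h_f = f(L/D)V²/(2g) = 0.01569·(999/0.408)·2.264²/(2·9.81) = 10.03 m
Δp = ρg·h_f = 995.8·9.81·10.03 = 98.02 kPa

Δp ≈ 98.0 kPa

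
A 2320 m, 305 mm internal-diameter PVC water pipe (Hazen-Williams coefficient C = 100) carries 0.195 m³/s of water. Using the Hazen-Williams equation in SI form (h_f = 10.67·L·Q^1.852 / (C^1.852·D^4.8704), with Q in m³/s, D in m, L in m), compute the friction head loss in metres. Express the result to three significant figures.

h_f ≈ 77.0 m

h_f = 10.67·2320·0.195^1.852 / (100^1.852·0.305^4.8704) = 77.00 m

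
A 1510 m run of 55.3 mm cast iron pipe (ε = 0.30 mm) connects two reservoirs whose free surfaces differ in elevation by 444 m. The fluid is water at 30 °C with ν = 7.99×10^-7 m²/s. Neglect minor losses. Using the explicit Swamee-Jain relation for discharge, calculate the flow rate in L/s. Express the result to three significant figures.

Swamee-Jain (Type II): Q = -0.965·√(gD⁵h_f/L)·ln[ε/(3.7D) + √(3.17ν²L/(gD³h_f))]
√(gD⁵h_f/L) = √(9.81·0.0553⁵·444/1510) = 0.001221
ε/(3.7D) = 0.00147; √(3.17ν²L/(gD³h_f)) = 6.44×10^-5
Q = -0.965·0.001221·ln(0.001531) = 0.007640 m³/s
Check: V = 3.18 m/s, Re = 2.20×10^5, f = 0.03170, h_f = 446 m ≈ 444 m ✓

Q ≈ 7.64 L/s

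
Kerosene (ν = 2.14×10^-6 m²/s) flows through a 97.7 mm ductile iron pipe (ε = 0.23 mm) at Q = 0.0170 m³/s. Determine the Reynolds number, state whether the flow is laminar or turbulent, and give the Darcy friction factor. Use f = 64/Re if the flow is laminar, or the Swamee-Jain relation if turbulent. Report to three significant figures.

Re ≈ 1.04×10^5; turbulent; f ≈ 0.0262

V = 4Q/(πD²) = 2.268 m/s
Re = VD/ν = 2.268·0.0977/2.14×10^-6 = 1.04×10^5
Re > 4000 → turbulent; ε/D = 0.00235
Swamee-Jain: f = 0.02618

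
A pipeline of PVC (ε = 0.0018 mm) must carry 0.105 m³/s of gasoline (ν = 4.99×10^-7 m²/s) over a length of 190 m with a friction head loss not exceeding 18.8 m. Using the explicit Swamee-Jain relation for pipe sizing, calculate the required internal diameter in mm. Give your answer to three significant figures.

Swamee-Jain (Type III): D = 0.66·[ε^1.25·(LQ²/(gh_f))^4.75 + ν·Q^9.4·(L/(gh_f))^5.2]^0.04
LQ²/(gh_f) = 0.01136; L/(gh_f) = 1.030
Term 1 = ε^1.25·(…)^4.75 = 3.82×10^-17; Term 2 = ν·Q^9.4·(…)^5.2 = 3.67×10^-16
D = 0.66·(3.82×10^-17 + 3.67×10^-16)^0.04 = 0.1599 m = 160 mm
Check: V = 5.23 m/s, Re = 1.68×10^6, f = 0.01104, h_f = 18.3 m ≈ 18.8 m ✓

D ≈ 160 mm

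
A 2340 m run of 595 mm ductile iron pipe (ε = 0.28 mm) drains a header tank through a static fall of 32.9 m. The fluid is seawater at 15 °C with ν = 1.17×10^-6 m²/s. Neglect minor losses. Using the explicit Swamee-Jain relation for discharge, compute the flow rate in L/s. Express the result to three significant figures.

Swamee-Jain (Type II): Q = -0.965·√(gD⁵h_f/L)·ln[ε/(3.7D) + √(3.17ν²L/(gD³h_f))]
√(gD⁵h_f/L) = √(9.81·0.595⁵·32.9/2340) = 0.1014
ε/(3.7D) = 1.27×10^-4; √(3.17ν²L/(gD³h_f)) = 1.22×10^-5
Q = -0.965·0.1014·ln(1.394×10^-4) = 0.8689 m³/s
Check: V = 3.12 m/s, Re = 1.59×10^6, f = 0.01689, h_f = 33.1 m ≈ 32.9 m ✓

Q ≈ 869 L/s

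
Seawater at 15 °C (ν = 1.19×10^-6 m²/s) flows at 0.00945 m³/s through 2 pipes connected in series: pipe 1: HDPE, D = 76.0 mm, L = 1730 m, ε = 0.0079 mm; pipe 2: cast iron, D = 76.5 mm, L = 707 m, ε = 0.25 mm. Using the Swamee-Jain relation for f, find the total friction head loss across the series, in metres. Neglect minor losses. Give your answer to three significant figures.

H ≈ 144 m

Pipe 1: V = 2.083 m/s, Re = 1.33×10^5, ε/D = 1.04×10^-4, f = 0.01756, h_1 = f(L/D)V²/2g = 88.39 m
Pipe 2: V = 2.056 m/s, Re = 1.32×10^5, ε/D = 0.00327, f = 0.02797, h_2 = f(L/D)V²/2g = 55.70 m
Series → Q common, losses add: H = Σh = 144.1 m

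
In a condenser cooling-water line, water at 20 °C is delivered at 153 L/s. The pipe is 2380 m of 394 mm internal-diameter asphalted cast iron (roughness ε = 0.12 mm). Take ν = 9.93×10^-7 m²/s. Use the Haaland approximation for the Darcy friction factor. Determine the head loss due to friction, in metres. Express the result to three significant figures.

V = 4Q/(πD²) = 4·0.153/(π·0.394²) = 1.255 m/s
Re = VD/ν = 1.255·0.394/9.93×10^-7 = 4.98×10^5 → turbulent
ε/D = 0.12/394 = 3.05×10^-4
Haaland: f = 0.01620
h_f = f(L/D)V²/(2g) = 0.01620·(2380/0.394)·1.255²/(2·9.81) = 7.852 m

h_f ≈ 7.85 m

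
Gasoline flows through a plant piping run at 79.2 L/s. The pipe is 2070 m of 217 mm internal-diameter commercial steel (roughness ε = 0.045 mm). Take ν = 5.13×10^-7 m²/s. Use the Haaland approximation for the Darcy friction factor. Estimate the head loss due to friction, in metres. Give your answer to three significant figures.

V = 4Q/(πD²) = 4·0.0792/(π·0.217²) = 2.141 m/s
Re = VD/ν = 2.141·0.217/5.13×10^-7 = 9.06×10^5 → turbulent
ε/D = 0.045/217 = 2.07×10^-4
Haaland: f = 0.01476
h_f = f(L/D)V²/(2g) = 0.01476·(2070/0.217)·2.141²/(2·9.81) = 32.90 m

h_f ≈ 32.9 m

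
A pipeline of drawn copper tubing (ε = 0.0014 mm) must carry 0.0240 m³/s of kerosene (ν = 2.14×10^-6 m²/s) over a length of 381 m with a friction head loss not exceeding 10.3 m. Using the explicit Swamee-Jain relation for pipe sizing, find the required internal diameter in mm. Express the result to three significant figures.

Swamee-Jain (Type III): D = 0.66·[ε^1.25·(LQ²/(gh_f))^4.75 + ν·Q^9.4·(L/(gh_f))^5.2]^0.04
LQ²/(gh_f) = 0.002172; L/(gh_f) = 3.771
Term 1 = ε^1.25·(…)^4.75 = 1.08×10^-20; Term 2 = ν·Q^9.4·(…)^5.2 = 1.26×10^-18
D = 0.66·(1.08×10^-20 + 1.26×10^-18)^0.04 = 0.1270 m = 127 mm
Check: V = 1.89 m/s, Re = 1.12×10^5, f = 0.01751, h_f = 9.61 m ≈ 10.3 m ✓

D ≈ 127 mm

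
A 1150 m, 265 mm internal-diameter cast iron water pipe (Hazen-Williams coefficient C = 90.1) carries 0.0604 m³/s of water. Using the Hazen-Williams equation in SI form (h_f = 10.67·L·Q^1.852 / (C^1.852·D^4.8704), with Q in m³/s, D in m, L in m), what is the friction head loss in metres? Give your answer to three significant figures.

h_f ≈ 10.5 m

h_f = 10.67·1150·0.0604^1.852 / (90.1^1.852·0.265^4.8704) = 10.48 m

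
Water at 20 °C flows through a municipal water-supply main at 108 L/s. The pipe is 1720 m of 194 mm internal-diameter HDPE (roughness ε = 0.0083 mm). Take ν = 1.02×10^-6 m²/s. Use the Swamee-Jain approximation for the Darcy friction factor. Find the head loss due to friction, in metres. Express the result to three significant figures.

h_f ≈ 79.2 m

V = 4Q/(πD²) = 4·0.108/(π·0.194²) = 3.654 m/s
Re = VD/ν = 3.654·0.194/1.02×10^-6 = 6.95×10^5 → turbulent
ε/D = 0.0083/194 = 4.28×10^-5
Swamee-Jain: f = 0.01313
h_f = f(L/D)V²/(2g) = 0.01313·(1720/0.194)·3.654²/(2·9.81) = 79.20 m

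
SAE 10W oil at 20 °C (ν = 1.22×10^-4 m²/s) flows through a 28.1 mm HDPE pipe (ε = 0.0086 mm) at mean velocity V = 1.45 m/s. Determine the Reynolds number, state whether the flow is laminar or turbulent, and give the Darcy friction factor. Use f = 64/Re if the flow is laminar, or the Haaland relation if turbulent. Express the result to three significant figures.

Re = VD/ν = 1.450·0.0281/1.22×10^-4 = 334
Re < 2300 → laminar → f = 64/Re = 0.1916

Re ≈ 334; laminar; f = 64/Re ≈ 0.192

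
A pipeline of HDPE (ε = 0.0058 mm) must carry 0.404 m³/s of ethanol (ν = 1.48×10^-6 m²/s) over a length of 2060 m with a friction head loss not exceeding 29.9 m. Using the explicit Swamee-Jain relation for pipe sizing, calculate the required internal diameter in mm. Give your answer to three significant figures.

Swamee-Jain (Type III): D = 0.66·[ε^1.25·(LQ²/(gh_f))^4.75 + ν·Q^9.4·(L/(gh_f))^5.2]^0.04
LQ²/(gh_f) = 1.146; L/(gh_f) = 7.023
Term 1 = ε^1.25·(…)^4.75 = 5.44×10^-7; Term 2 = ν·Q^9.4·(…)^5.2 = 7.45×10^-6
D = 0.66·(5.44×10^-7 + 7.45×10^-6)^0.04 = 0.4127 m = 413 mm
Check: V = 3.02 m/s, Re = 8.42×10^5, f = 0.01226, h_f = 28.4 m ≈ 29.9 m ✓

D ≈ 413 mm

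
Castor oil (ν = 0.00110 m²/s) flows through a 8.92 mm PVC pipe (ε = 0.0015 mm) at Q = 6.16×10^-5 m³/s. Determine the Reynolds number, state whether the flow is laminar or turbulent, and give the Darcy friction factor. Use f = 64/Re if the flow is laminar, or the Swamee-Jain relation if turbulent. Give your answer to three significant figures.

V = 4Q/(πD²) = 0.9857 m/s
Re = VD/ν = 0.9857·0.00892/0.00110 = 7.99
Re < 2300 → laminar → f = 64/Re = 8.007

Re ≈ 7.99; laminar; f = 64/Re ≈ 8.01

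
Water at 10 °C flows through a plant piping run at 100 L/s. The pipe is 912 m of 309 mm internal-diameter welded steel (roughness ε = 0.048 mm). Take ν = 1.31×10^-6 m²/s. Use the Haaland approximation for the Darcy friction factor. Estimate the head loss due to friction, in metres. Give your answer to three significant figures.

h_f ≈ 4.18 m

V = 4Q/(πD²) = 4·0.100/(π·0.309²) = 1.334 m/s
Re = VD/ν = 1.334·0.309/1.31×10^-6 = 3.15×10^5 → turbulent
ε/D = 0.048/309 = 1.55×10^-4
Haaland: f = 0.01561
h_f = f(L/D)V²/(2g) = 0.01561·(912/0.309)·1.334²/(2·9.81) = 4.176 m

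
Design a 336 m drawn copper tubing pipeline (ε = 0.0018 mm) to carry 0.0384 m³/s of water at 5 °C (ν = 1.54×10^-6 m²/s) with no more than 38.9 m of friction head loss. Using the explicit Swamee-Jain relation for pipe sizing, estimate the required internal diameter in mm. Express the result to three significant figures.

Swamee-Jain (Type III): D = 0.66·[ε^1.25·(LQ²/(gh_f))^4.75 + ν·Q^9.4·(L/(gh_f))^5.2]^0.04
LQ²/(gh_f) = 0.001298; L/(gh_f) = 0.8805
Term 1 = ε^1.25·(…)^4.75 = 1.28×10^-21; Term 2 = ν·Q^9.4·(…)^5.2 = 3.92×10^-20
D = 0.66·(1.28×10^-21 + 3.92×10^-20)^0.04 = 0.1106 m = 111 mm
Check: V = 4.00 m/s, Re = 2.87×10^5, f = 0.01468, h_f = 36.3 m ≈ 38.9 m ✓

D ≈ 111 mm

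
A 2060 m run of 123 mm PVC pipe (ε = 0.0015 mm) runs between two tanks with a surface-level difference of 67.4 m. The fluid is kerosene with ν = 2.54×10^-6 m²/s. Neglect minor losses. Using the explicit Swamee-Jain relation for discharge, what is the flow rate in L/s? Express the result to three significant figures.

Q ≈ 24.9 L/s

Swamee-Jain (Type II): Q = -0.965·√(gD⁵h_f/L)·ln[ε/(3.7D) + √(3.17ν²L/(gD³h_f))]
√(gD⁵h_f/L) = √(9.81·0.123⁵·67.4/2060) = 0.003006
ε/(3.7D) = 3.30×10^-6; √(3.17ν²L/(gD³h_f)) = 1.85×10^-4
Q = -0.965·0.003006·ln(1.883×10^-4) = 0.02488 m³/s
Check: V = 2.09 m/s, Re = 1.01×10^5, f = 0.01789, h_f = 66.9 m ≈ 67.4 m ✓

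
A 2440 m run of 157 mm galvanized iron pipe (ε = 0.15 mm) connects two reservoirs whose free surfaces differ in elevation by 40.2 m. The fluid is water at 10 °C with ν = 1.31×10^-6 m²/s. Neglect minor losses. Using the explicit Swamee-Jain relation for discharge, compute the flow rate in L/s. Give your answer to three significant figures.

Q ≈ 30.1 L/s

Swamee-Jain (Type II): Q = -0.965·√(gD⁵h_f/L)·ln[ε/(3.7D) + √(3.17ν²L/(gD³h_f))]
√(gD⁵h_f/L) = √(9.81·0.157⁵·40.2/2440) = 0.003926
ε/(3.7D) = 2.58×10^-4; √(3.17ν²L/(gD³h_f)) = 9.33×10^-5
Q = -0.965·0.003926·ln(3.515×10^-4) = 0.03014 m³/s
Check: V = 1.56 m/s, Re = 1.87×10^5, f = 0.02111, h_f = 40.5 m ≈ 40.2 m ✓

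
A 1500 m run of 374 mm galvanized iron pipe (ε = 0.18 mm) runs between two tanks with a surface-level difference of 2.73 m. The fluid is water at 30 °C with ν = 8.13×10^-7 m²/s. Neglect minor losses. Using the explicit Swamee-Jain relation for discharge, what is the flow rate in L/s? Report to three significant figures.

Swamee-Jain (Type II): Q = -0.965·√(gD⁵h_f/L)·ln[ε/(3.7D) + √(3.17ν²L/(gD³h_f))]
√(gD⁵h_f/L) = √(9.81·0.374⁵·2.73/1500) = 0.01143
ε/(3.7D) = 1.30×10^-4; √(3.17ν²L/(gD³h_f)) = 4.74×10^-5
Q = -0.965·0.01143·ln(1.774×10^-4) = 0.09526 m³/s
Check: V = 0.867 m/s, Re = 3.99×10^5, f = 0.01788, h_f = 2.75 m ≈ 2.73 m ✓

Q ≈ 95.3 L/s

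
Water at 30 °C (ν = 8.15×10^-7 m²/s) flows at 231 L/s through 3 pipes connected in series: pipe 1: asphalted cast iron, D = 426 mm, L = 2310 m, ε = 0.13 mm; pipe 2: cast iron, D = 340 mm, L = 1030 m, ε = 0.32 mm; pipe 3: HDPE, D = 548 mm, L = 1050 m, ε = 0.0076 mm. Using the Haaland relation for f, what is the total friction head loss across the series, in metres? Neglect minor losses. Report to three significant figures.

H ≈ 32.3 m

Pipe 1: V = 1.621 m/s, Re = 8.47×10^5, ε/D = 3.05×10^-4, f = 0.01575, h_1 = f(L/D)V²/2g = 11.44 m
Pipe 2: V = 2.544 m/s, Re = 1.06×10^6, ε/D = 9.41×10^-4, f = 0.01965, h_2 = f(L/D)V²/2g = 19.64 m
Pipe 3: V = 0.9794 m/s, Re = 6.59×10^5, ε/D = 1.39×10^-5, f = 0.01264, h_3 = f(L/D)V²/2g = 1.184 m
Series → Q common, losses add: H = Σh = 32.26 m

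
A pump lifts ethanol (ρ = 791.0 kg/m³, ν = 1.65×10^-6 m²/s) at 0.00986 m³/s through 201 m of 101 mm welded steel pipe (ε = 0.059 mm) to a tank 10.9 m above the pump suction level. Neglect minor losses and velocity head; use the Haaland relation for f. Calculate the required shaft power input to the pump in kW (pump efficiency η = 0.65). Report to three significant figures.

V = 4Q/(πD²) = 1.231 m/s; Re = 7.53×10^4; ε/D = 5.84×10^-4; f = 0.02117
h_f = f(L/D)V²/2g = 3.252 m
Total head H = z + h_f = 10.9 + 3.252 = 14.15 m
P_hyd = ρgQH = 791.0·9.81·0.00986·14.15 = 1.083 kW
P_shaft = P_hyd/η = 1.083/0.65 = 1.666 kW

P_shaft ≈ 1.67 kW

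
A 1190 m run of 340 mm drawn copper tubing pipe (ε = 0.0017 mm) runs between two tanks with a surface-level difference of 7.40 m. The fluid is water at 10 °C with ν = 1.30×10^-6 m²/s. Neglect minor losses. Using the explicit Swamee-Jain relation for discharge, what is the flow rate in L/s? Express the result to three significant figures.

Swamee-Jain (Type II): Q = -0.965·√(gD⁵h_f/L)·ln[ε/(3.7D) + √(3.17ν²L/(gD³h_f))]
√(gD⁵h_f/L) = √(9.81·0.340⁵·7.40/1190) = 0.01665
ε/(3.7D) = 1.35×10^-6; √(3.17ν²L/(gD³h_f)) = 4.73×10^-5
Q = -0.965·0.01665·ln(4.862×10^-5) = 0.1596 m³/s
Check: V = 1.76 m/s, Re = 4.60×10^5, f = 0.01337, h_f = 7.36 m ≈ 7.40 m ✓

Q ≈ 160 L/s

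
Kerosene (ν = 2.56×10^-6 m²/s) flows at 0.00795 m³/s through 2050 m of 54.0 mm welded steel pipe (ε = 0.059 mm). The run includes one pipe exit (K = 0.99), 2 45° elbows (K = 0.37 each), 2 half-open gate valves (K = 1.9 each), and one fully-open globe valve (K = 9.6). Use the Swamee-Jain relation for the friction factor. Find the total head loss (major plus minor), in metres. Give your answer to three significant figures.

H_L ≈ 554 m

V = 4Q/(πD²) = 3.471 m/s; V²/2g = 0.6142 m
Re = 7.32×10^4, ε/D = 0.00109 → f = 0.02336 (Swamee-Jain)
Major: h_f = f(L/D)·V²/2g = 0.02336·37963·0.6142 = 544.7 m
Minor: ΣK = 15.1; h_m = ΣK·V²/2g = 9.292 m
Total H_L = 544.7 + 9.292 = 554.0 m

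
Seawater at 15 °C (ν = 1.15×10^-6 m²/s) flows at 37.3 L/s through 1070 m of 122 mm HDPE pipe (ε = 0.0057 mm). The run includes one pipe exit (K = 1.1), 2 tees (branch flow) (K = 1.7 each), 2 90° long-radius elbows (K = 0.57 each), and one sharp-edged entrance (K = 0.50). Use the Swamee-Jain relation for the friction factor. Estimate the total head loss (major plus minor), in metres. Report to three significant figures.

V = 4Q/(πD²) = 3.191 m/s; V²/2g = 0.5189 m
Re = 3.39×10^5, ε/D = 4.67×10^-5 → f = 0.01462 (Swamee-Jain)
Major: h_f = f(L/D)·V²/2g = 0.01462·8770·0.5189 = 66.53 m
Minor: ΣK = 6.14; h_m = ΣK·V²/2g = 3.186 m
Total H_L = 66.53 + 3.186 = 69.72 m

H_L ≈ 69.7 m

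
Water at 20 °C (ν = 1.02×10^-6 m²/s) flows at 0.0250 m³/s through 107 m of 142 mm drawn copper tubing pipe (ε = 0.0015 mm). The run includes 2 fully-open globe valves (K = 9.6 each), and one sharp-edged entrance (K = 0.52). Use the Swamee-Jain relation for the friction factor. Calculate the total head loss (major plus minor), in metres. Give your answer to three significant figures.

V = 4Q/(πD²) = 1.579 m/s; V²/2g = 0.1270 m
Re = 2.20×10^5, ε/D = 1.06×10^-5 → f = 0.01535 (Swamee-Jain)
Major: h_f = f(L/D)·V²/2g = 0.01535·753.5·0.1270 = 1.469 m
Minor: ΣK = 19.7; h_m = ΣK·V²/2g = 2.505 m
Total H_L = 1.469 + 2.505 = 3.974 m

H_L ≈ 3.97 m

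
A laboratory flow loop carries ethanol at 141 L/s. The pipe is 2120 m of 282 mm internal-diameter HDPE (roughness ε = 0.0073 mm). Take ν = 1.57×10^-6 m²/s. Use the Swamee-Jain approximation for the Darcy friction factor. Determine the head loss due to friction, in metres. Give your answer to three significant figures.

V = 4Q/(πD²) = 4·0.141/(π·0.282²) = 2.258 m/s
Re = VD/ν = 2.258·0.282/1.57×10^-6 = 4.05×10^5 → turbulent
ε/D = 0.0073/282 = 2.59×10^-5
Swamee-Jain: f = 0.01395
h_f = f(L/D)V²/(2g) = 0.01395·(2120/0.282)·2.258²/(2·9.81) = 27.25 m

h_f ≈ 27.2 m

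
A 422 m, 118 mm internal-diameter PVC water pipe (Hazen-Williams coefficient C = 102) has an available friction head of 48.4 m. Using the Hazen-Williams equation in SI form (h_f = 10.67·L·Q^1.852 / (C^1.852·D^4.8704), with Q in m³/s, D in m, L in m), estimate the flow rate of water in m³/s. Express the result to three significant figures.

Q ≈ 0.0320 m³/s

Rearranging: Q = [h_f·C^1.852·D^4.8704 / (10.67·L)]^(1/1.852)
Q = [48.4·102^1.852·0.118^4.8704 / (10.67·422)]^0.540 = 0.03198 m³/s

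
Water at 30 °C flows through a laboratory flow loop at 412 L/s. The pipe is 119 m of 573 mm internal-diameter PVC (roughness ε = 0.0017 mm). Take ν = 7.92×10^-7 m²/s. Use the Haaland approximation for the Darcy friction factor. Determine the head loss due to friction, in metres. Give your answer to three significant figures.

h_f ≈ 0.307 m

V = 4Q/(πD²) = 4·0.412/(π·0.573²) = 1.598 m/s
Re = VD/ν = 1.598·0.573/7.92×10^-7 = 1.16×10^6 → turbulent
ε/D = 0.0017/573 = 2.97×10^-6
Haaland: f = 0.01136
h_f = f(L/D)V²/(2g) = 0.01136·(119/0.573)·1.598²/(2·9.81) = 0.3070 m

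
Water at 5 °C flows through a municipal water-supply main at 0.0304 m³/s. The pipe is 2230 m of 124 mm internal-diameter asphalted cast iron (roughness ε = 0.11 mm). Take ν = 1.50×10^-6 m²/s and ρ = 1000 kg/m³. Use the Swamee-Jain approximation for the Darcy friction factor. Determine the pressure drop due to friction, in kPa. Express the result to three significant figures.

V = 4Q/(πD²) = 4·0.0304/(π·0.124²) = 2.517 m/s
Re = VD/ν = 2.517·0.124/1.50×10^-6 = 2.08×10^5 → turbulent
ε/D = 0.11/124 = 8.87×10^-4
Swamee-Jain: f = 0.02068
h_f = f(L/D)V²/(2g) = 0.02068·(2230/0.124)·2.517²/(2·9.81) = 120.1 m
Δp = ρg·h_f = 1000·9.81·120.1 = 1178 kPa

Δp ≈ 1180 kPa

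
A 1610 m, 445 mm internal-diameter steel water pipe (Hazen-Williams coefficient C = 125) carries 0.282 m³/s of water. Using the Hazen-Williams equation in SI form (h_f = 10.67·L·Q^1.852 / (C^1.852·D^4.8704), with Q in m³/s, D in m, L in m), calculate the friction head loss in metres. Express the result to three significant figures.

h_f = 10.67·1610·0.282^1.852 / (125^1.852·0.445^4.8704) = 11.12 m

h_f ≈ 11.1 m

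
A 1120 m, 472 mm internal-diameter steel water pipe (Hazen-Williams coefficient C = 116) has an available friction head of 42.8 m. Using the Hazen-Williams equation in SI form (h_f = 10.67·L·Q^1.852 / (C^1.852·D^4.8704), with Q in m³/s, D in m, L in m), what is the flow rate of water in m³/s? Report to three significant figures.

Rearranging: Q = [h_f·C^1.852·D^4.8704 / (10.67·L)]^(1/1.852)
Q = [42.8·116^1.852·0.472^4.8704 / (10.67·1120)]^0.540 = 0.7696 m³/s

Q ≈ 0.770 m³/s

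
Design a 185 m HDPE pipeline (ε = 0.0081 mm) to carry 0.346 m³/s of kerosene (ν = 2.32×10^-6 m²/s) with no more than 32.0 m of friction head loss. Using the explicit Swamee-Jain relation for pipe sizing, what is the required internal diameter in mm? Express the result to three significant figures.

D ≈ 238 mm

Swamee-Jain (Type III): D = 0.66·[ε^1.25·(LQ²/(gh_f))^4.75 + ν·Q^9.4·(L/(gh_f))^5.2]^0.04
LQ²/(gh_f) = 0.07055; L/(gh_f) = 0.5893
Term 1 = ε^1.25·(…)^4.75 = 1.47×10^-12; Term 2 = ν·Q^9.4·(…)^5.2 = 6.90×10^-12
D = 0.66·(1.47×10^-12 + 6.90×10^-12)^0.04 = 0.2379 m = 238 mm
Check: V = 7.78 m/s, Re = 7.98×10^5, f = 0.01274, h_f = 30.6 m ≈ 32.0 m ✓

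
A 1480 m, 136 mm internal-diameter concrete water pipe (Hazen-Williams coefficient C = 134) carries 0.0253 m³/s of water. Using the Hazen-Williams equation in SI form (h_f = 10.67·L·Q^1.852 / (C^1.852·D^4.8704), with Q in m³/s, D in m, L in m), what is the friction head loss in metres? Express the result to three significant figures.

h_f = 10.67·1480·0.0253^1.852 / (134^1.852·0.136^4.8704) = 33.24 m

h_f ≈ 33.2 m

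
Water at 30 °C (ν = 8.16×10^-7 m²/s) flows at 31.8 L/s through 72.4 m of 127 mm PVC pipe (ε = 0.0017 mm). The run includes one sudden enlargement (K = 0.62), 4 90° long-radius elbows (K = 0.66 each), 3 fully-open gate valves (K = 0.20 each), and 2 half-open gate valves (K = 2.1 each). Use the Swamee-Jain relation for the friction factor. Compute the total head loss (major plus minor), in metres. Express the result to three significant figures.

H_L ≈ 5.13 m

V = 4Q/(πD²) = 2.510 m/s; V²/2g = 0.3212 m
Re = 3.91×10^5, ε/D = 1.34×10^-5 → f = 0.01387 (Swamee-Jain)
Major: h_f = f(L/D)·V²/2g = 0.01387·570.1·0.3212 = 2.540 m
Minor: ΣK = 8.06; h_m = ΣK·V²/2g = 2.589 m
Total H_L = 2.540 + 2.589 = 5.129 m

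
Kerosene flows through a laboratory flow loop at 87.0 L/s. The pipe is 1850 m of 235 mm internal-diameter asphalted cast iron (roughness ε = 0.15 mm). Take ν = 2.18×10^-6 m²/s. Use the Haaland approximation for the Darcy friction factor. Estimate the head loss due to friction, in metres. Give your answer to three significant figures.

V = 4Q/(πD²) = 4·0.0870/(π·0.235²) = 2.006 m/s
Re = VD/ν = 2.006·0.235/2.18×10^-6 = 2.16×10^5 → turbulent
ε/D = 0.15/235 = 6.38×10^-4
Haaland: f = 0.01922
h_f = f(L/D)V²/(2g) = 0.01922·(1850/0.235)·2.006²/(2·9.81) = 31.03 m

h_f ≈ 31.0 m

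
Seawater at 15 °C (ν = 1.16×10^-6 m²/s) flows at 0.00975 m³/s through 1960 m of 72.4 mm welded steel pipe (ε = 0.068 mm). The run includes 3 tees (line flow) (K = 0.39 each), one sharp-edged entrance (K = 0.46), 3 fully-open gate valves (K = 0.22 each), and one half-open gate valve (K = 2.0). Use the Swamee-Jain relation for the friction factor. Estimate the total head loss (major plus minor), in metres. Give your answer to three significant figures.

H_L ≈ 167 m

V = 4Q/(πD²) = 2.368 m/s; V²/2g = 0.2859 m
Re = 1.48×10^5, ε/D = 9.39×10^-4 → f = 0.02139 (Swamee-Jain)
Major: h_f = f(L/D)·V²/2g = 0.02139·27072·0.2859 = 165.6 m
Minor: ΣK = 4.29; h_m = ΣK·V²/2g = 1.226 m
Total H_L = 165.6 + 1.226 = 166.8 m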